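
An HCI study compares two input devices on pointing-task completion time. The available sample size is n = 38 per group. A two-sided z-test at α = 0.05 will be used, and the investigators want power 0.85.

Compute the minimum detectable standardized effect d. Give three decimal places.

d ≈ 0.687

Required noncentrality: δ = z_{0.025} + z_{0.15} = 1.960 + 1.036 = 2.996.
(Lower-tail contribution to power is negligible for δ > 0.)
δ = d·√(n/2) ⇒ d = δ/√(n/2) = 2.996/√(38/2) = 0.6874.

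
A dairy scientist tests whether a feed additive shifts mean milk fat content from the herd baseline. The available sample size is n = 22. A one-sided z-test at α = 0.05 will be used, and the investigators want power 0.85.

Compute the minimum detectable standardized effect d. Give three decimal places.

d ≈ 0.572

Required noncentrality: δ = z_{0.05} + z_{0.15} = 1.645 + 1.036 = 2.681.
δ = d·√n ⇒ d = δ/√n = 2.681/√22 = 0.5717.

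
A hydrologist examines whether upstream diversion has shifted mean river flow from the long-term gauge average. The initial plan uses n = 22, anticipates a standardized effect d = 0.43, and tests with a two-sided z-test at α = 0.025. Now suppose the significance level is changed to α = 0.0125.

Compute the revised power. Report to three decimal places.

δ = d·√n = 0.43 × √22 = 2.0169 (unchanged). New critical value: z_{0.0063} = 2.498.
Revised power = Φ(δ − 2.498) + Φ(−δ − 2.498) = Φ(-0.481) + Φ(-4.515) = 0.3153 + 0.0000 = 0.3153.

Power ≈ 0.315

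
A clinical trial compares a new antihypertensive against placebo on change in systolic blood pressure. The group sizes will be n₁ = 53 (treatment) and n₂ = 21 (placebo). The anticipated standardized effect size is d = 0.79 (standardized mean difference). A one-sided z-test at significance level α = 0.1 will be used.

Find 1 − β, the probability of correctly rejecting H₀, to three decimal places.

Noncentrality parameter: δ = d / √(1/n₁ + 1/n₂) = 0.79 / √(1/53 + 1/21) = 3.0638
Critical value for a one-sided test at α = 0.1: z_α = 1.282.
Power = P(Z > 1.282 − δ) = Φ(1.782) = 0.9626.

Power ≈ 0.963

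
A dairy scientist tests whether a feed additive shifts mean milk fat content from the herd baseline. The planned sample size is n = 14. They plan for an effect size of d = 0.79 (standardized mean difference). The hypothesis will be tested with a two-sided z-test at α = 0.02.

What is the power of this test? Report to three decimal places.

Noncentrality parameter: δ = d·√n = 0.79 × √14 = 2.9559
Critical value for a two-sided test at α = 0.02: z_{α/2} = 2.326.
Power = Φ(δ − 2.326) + Φ(−δ − 2.326) = Φ(0.630) + Φ(-5.282) = 0.7355 + 0.0000 = 0.7355.

Power ≈ 0.736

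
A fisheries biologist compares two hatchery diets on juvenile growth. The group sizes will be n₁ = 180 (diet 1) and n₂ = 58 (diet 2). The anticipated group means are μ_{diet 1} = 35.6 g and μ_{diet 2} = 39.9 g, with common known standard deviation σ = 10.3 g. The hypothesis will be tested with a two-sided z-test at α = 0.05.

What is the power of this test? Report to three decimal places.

Standardized effect: d = |μ_{diet 1} − μ_{diet 2}| / σ = |35.6 − 39.9| / 10.3 = 0.4175
Noncentrality parameter: δ = d / √(1/n₁ + 1/n₂) = 0.4175 / √(1/180 + 1/58) = 2.7650
Two-sided α = 0.05 → critical value z_{0.025} = 1.960.
Power = Φ(δ − 1.960) + Φ(−δ − 1.960) = Φ(0.805) + Φ(-4.725) = 0.7896 + 0.0000 = 0.7896.

Power ≈ 0.790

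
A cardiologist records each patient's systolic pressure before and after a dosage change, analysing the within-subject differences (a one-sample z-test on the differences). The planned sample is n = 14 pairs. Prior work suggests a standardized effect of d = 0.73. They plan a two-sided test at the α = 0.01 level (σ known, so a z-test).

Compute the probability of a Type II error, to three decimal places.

β ≈ 0.438

Noncentrality parameter: δ = d·√n = 0.73 × √14 = 2.7314
Two-sided α = 0.01 → critical value z_{0.005} = 2.576.
Power = Φ(δ − 2.576) + Φ(−δ − 2.576) = Φ(0.156) + Φ(-5.307) = 0.5618 + 0.0000 = 0.5618.
Type II error: β = 1 − power = 1 − 0.5618 = 0.4382.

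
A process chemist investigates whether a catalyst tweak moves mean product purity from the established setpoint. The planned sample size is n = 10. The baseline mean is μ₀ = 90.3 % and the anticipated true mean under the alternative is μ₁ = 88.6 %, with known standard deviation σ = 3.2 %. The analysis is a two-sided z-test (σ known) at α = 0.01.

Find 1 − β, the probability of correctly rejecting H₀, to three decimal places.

Power ≈ 0.185

Standardized effect: d = |μ₁ − μ₀| / σ = |88.6 − 90.3| / 3.2 = 0.5312
Noncentrality parameter: δ = d·√n = 0.5312 × √10 = 1.6800
Critical value for a two-sided test at α = 0.01: z_{α/2} = 2.576.
Power = Φ(δ − 2.576) + Φ(−δ − 2.576) = Φ(-0.896) + Φ(-4.256) = 0.1852 + 0.0000 = 0.1852.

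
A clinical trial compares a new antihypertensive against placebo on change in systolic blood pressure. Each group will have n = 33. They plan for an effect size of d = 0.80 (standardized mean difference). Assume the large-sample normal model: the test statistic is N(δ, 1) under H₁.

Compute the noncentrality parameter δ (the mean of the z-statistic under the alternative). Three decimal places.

The noncentrality parameter scales effect size by the design's sample-size factor: δ = d·√(n/2) = 0.80 × √(33/2) = 3.2496

δ ≈ 3.250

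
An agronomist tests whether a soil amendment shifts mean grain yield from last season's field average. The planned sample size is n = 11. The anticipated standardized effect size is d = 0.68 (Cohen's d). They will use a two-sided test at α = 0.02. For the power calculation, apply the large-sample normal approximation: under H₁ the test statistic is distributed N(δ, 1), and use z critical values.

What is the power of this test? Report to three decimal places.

Power ≈ 0.472

Noncentrality parameter: δ = d·√n = 0.68 × √11 = 2.2553
Two-sided α = 0.02 → critical value z_{0.01} = 2.326.
Power = Φ(δ − 2.326) + Φ(−δ − 2.326) = Φ(-0.071) + Φ(-4.582) = 0.4717 + 0.0000 = 0.4717.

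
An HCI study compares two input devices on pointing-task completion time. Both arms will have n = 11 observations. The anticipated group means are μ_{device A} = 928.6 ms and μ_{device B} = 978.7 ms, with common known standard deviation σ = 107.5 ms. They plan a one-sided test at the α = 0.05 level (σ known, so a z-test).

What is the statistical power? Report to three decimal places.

Power ≈ 0.291

Standardized effect: d = |μ_{device A} − μ_{device B}| / σ = |928.6 − 978.7| / 107.5 = 0.4660
Noncentrality parameter: δ = d·√(n/2) = 0.4660 × √(11/2) = 1.0930
One-sided α = 0.05 → critical value z_{0.05} = 1.645.
Power = P(Z > 1.645 − δ) = Φ(-0.552) = 0.2905.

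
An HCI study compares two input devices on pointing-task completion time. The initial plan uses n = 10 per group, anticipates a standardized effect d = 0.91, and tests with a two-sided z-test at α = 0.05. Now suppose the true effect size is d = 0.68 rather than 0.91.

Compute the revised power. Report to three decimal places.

Power ≈ 0.330

With d = 0.68: δ = d·√(n/2) = 0.68 × √(10/2) = 1.5205. Critical value z_{0.025} = 1.960.
Revised power = Φ(δ − 1.960) + Φ(−δ − 1.960) = Φ(-0.439) + Φ(-3.480) = 0.3302 + 0.0003 = 0.3304.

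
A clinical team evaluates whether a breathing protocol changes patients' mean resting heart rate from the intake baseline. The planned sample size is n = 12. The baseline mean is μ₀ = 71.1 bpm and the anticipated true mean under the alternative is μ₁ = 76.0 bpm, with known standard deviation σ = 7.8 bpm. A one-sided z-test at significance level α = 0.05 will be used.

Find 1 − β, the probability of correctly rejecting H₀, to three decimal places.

Power ≈ 0.702

Standardized effect: d = |μ₁ − μ₀| / σ = |76.0 − 71.1| / 7.8 = 0.6282
Noncentrality parameter: δ = d·√n = 0.6282 × √12 = 2.1762
One-sided α = 0.05 → critical value z_{0.05} = 1.645.
Power = Φ(δ − 1.645) = Φ(0.531) = 0.7024.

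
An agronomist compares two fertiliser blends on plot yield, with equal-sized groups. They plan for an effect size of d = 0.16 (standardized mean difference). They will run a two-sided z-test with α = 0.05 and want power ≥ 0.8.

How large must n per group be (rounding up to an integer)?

For power 0.8 need Φ(δ − z_{0.025}) = 0.8, so δ = z_{0.025} + z_{0.20} = 1.960 + 0.842 = 2.802.
(For δ > 0 the lower-tail rejection region contributes negligibly to power, so the one-term inversion is standard.)
δ = d·√(n/2) ⇒ n = 2(δ/d)² = 2 × (2.802 / 0.16)² = 613.19.
Round up to the next whole unit.

n = 614 per group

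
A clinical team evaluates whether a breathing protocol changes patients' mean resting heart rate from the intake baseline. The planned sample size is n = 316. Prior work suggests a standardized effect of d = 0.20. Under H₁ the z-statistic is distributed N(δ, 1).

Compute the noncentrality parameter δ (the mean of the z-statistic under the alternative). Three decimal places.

δ ≈ 3.555

The noncentrality parameter scales effect size by the design's sample-size factor: δ = d·√n = 0.20 × √316 = 3.5553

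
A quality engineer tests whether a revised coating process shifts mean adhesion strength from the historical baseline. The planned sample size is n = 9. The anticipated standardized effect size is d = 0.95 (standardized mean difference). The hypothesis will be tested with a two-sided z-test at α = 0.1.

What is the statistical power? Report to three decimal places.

Power ≈ 0.886

Noncentrality parameter: δ = d·√n = 0.95 × √9 = 2.8500
Two-sided α = 0.1 → critical value z_{0.05} = 1.645.
Power = Φ(δ − 1.645) + Φ(−δ − 1.645) = Φ(1.205) + Φ(-4.495) = 0.8859 + 0.0000 = 0.8859.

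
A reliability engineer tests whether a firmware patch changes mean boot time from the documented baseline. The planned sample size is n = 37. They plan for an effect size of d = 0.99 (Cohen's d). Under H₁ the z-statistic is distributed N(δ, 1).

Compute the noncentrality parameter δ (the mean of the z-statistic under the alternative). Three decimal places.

The noncentrality parameter scales effect size by the design's sample-size factor: δ = d·√n = 0.99 × √37 = 6.0219

δ ≈ 6.022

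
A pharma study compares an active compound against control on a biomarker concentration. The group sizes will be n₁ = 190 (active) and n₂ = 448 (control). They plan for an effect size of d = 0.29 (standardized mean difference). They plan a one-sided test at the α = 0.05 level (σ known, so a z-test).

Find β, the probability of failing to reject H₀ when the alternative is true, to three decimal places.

Noncentrality parameter: δ = d / √(1/n₁ + 1/n₂) = 0.29 / √(1/190 + 1/448) = 3.3497
Critical value for a one-sided test at α = 0.05: z_α = 1.645.
Power = Φ(δ − 1.645) = Φ(1.705) = 0.9559.
Type II error: β = 1 − power = 1 − 0.9559 = 0.0441.

β ≈ 0.044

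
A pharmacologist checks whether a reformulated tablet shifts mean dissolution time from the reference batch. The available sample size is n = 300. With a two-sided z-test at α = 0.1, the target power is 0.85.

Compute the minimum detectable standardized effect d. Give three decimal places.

Required noncentrality: δ = z_{0.05} + z_{0.15} = 1.645 + 1.036 = 2.681.
(The second rejection-region term Φ(−δ − z_{α/2}) is negligible and dropped.)
δ = d·√n ⇒ d = δ/√n = 2.681/√300 = 0.1548.

d ≈ 0.155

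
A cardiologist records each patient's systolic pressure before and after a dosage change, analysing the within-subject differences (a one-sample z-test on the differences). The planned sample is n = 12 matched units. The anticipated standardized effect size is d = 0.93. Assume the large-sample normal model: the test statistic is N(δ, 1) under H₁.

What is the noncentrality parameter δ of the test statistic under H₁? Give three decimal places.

δ = d·√n = 0.93 × √12 = 3.2216

δ ≈ 3.222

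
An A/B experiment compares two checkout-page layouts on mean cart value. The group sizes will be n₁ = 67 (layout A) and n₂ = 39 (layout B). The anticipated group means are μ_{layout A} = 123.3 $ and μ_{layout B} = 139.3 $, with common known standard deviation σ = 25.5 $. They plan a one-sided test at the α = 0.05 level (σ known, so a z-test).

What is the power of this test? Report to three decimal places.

Power ≈ 0.929

Standardized effect: d = |μ_{layout A} − μ_{layout B}| / σ = |123.3 − 139.3| / 25.5 = 0.6275
Noncentrality parameter: λ = d / √(1/n₁ + 1/n₂) = 0.6275 / √(1/67 + 1/39) = 3.1153
One-sided α = 0.05 → critical value z_{0.05} = 1.645.
Power = Φ(λ − 1.645) = Φ(1.470) = 0.9293.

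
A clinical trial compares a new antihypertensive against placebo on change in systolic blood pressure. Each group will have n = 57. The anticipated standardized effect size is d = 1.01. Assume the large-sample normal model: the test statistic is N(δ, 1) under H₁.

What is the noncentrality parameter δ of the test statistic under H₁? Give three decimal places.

δ = d·√(n/2) = 1.01 × √(57/2) = 5.3919

δ ≈ 5.392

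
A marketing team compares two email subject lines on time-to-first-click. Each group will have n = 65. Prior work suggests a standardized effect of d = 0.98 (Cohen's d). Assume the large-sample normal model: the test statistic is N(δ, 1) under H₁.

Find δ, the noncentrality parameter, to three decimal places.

δ = d·√(n/2) = 0.98 × √(65/2) = 5.5869

δ ≈ 5.587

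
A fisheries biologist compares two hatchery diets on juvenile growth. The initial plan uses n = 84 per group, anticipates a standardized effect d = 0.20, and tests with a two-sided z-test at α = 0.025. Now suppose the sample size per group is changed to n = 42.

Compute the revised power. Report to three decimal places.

Power ≈ 0.093

With n = 42 per group: δ = d·√(n/2) = 0.20 × √(42/2) = 0.9165. Critical value z_{0.0125} = 2.241.
Revised power = Φ(δ − 2.241) + Φ(−δ − 2.241) = Φ(-1.325) + Φ(-3.158) = 0.0926 + 0.0008 = 0.0934.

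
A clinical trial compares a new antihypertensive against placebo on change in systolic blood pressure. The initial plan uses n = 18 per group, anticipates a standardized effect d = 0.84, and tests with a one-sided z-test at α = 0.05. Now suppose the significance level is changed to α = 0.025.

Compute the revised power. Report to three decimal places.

Power ≈ 0.712

δ = d·√(n/2) = 0.84 × √(18/2) = 2.5200 (unchanged). New critical value: z_{0.025} = 1.960.
Revised power = P(Z > 1.960 − δ) = Φ(0.560) = 0.7123.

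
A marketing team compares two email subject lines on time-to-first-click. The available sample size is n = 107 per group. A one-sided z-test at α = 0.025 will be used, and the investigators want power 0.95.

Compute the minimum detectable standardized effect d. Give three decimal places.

Need Φ(δ − 1.960) = 0.95, so δ = 1.960 + 1.645 = 3.605.
δ = d·√(n/2) ⇒ d = δ/√(n/2) = 3.605/√(107/2) = 0.4928.

d ≈ 0.493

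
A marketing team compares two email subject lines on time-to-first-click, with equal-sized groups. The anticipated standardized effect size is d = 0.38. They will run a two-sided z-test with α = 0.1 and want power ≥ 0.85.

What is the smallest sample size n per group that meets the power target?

n = 100 per group

Set Φ(δ − 1.645) = 0.85; then δ − 1.645 = Φ⁻¹(0.85) = 1.036, giving δ = 2.681.
(For δ > 0 the lower-tail rejection region contributes negligibly to power, so the one-term inversion is standard.)
δ = d·√(n/2) ⇒ n = 2(δ/d)² = 2 × (2.681 / 0.38)² = 99.57.
Rounding up, n = 100 per group.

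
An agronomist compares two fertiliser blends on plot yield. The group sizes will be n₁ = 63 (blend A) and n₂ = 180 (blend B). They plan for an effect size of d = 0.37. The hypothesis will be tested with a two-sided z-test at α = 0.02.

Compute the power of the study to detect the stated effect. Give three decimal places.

Noncentrality parameter: δ = d / √(1/n₁ + 1/n₂) = 0.37 / √(1/63 + 1/180) = 2.5276
Two-sided α = 0.02 → critical value z_{0.01} = 2.326.
Power = Φ(δ − 2.326) + Φ(−δ − 2.326) = Φ(0.201) + Φ(-4.854) = 0.5797 + 0.0000 = 0.5797.

Power ≈ 0.580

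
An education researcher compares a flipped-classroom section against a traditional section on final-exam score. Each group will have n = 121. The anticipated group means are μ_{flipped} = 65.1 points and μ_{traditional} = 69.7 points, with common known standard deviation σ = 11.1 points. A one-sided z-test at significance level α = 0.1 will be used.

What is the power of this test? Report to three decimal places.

Standardized effect: d = |μ_{flipped} − μ_{traditional}| / σ = |65.1 − 69.7| / 11.1 = 0.4144
Noncentrality parameter: λ = d·√(n/2) = 0.4144 × √(121/2) = 3.2234
One-sided α = 0.1 → critical value z_{0.1} = 1.282.
Power = P(Z > 1.282 − λ) = Φ(1.942) = 0.9739.

Power ≈ 0.974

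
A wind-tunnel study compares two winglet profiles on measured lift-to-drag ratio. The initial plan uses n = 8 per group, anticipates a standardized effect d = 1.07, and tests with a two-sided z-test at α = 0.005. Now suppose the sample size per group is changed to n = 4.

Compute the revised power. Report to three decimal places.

With n = 4 per group: δ = d·√(n/2) = 1.07 × √(4/2) = 1.5132. Critical value z_{0.0025} = 2.807.
Revised power = Φ(δ − 2.807) + Φ(−δ − 2.807) = Φ(-1.294) + Φ(-4.320) = 0.0979 + 0.0000 = 0.0979.

Power ≈ 0.098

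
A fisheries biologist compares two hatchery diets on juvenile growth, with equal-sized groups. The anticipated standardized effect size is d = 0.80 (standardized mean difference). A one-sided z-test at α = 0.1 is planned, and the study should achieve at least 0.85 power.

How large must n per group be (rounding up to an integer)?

n = 17 per group

Set Φ(δ − 1.282) = 0.85; then δ − 1.282 = Φ⁻¹(0.85) = 1.036, giving δ = 2.318.
δ = d·√(n/2) ⇒ n = 2(δ/d)² = 2 × (2.318 / 0.80)² = 16.79.
Rounding up, n = 17 per group.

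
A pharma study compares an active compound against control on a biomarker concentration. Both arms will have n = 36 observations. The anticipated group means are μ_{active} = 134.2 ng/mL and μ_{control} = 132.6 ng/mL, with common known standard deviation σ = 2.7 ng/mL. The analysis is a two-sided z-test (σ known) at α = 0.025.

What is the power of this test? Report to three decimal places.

Power ≈ 0.607

Standardized effect: d = |μ_{active} − μ_{control}| / σ = |134.2 − 132.6| / 2.7 = 0.5926
Noncentrality parameter: δ = d·√(n/2) = 0.5926 × √(36/2) = 2.5142
Two-sided α = 0.025 → critical value z_{0.0125} = 2.241.
Power = Φ(δ − 2.241) + Φ(−δ − 2.241) = Φ(0.273) + Φ(-4.756) = 0.6075 + 0.0000 = 0.6075.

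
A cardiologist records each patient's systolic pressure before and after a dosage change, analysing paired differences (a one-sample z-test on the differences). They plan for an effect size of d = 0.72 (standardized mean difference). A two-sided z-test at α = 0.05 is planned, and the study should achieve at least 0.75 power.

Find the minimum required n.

n = 14

For power 0.75 need Φ(δ − z_{0.025}) = 0.75, so δ = z_{0.025} + z_{0.25} = 1.960 + 0.674 = 2.634.
(For δ > 0 the lower-tail rejection region contributes negligibly to power, so the one-term inversion is standard.)
δ = d·√n ⇒ n = (δ/d)² = (2.634 / 0.72)² = 13.39.
Rounding up, n = 14.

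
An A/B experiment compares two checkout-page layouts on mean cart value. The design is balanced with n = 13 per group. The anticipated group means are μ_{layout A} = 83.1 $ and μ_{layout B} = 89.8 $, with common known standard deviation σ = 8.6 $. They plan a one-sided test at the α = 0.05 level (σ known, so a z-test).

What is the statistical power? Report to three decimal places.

Power ≈ 0.634

Standardized effect: d = |μ_{layout A} − μ_{layout B}| / σ = |83.1 − 89.8| / 8.6 = 0.7791
Noncentrality parameter: δ = d·√(n/2) = 0.7791 × √(13/2) = 1.9862
Critical value for a one-sided test at α = 0.05: z_α = 1.645.
Power = P(Z > 1.645 − δ) = Φ(0.341) = 0.6336.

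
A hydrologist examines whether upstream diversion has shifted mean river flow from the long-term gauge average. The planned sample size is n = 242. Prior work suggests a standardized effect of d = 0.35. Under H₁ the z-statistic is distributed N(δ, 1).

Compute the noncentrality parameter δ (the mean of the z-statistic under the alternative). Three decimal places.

δ = d·√n = 0.35 × √242 = 5.4447

δ ≈ 5.445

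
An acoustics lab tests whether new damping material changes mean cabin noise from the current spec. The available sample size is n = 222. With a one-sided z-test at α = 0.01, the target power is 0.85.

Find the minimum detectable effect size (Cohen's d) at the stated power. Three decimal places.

d ≈ 0.226

Need Φ(δ − 2.326) = 0.85, so δ = 2.326 + 1.036 = 3.363.
δ = d·√n ⇒ d = δ/√n = 3.363/√222 = 0.2257.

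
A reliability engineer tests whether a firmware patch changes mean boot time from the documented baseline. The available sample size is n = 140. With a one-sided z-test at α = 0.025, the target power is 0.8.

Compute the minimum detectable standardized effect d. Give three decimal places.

d ≈ 0.237

Need Φ(δ − 1.960) = 0.8, so δ = 1.960 + 0.842 = 2.802.
δ = d·√n ⇒ d = δ/√n = 2.802/√140 = 0.2368.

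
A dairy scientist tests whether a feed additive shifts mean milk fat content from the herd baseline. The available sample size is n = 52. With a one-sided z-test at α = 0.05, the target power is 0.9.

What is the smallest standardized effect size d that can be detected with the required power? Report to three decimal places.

d ≈ 0.406

Need Φ(δ − 1.645) = 0.9, so δ = 1.645 + 1.282 = 2.926.
δ = d·√n ⇒ d = δ/√n = 2.926/√52 = 0.4058.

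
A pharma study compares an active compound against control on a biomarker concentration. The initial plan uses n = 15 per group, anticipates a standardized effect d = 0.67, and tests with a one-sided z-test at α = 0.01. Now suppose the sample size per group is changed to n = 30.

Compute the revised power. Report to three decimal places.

With n = 30 per group: δ = d·√(n/2) = 0.67 × √(30/2) = 2.5949. Critical value z_{0.01} = 2.326.
Revised power = P(Z > 2.326 − δ) = Φ(0.269) = 0.6059.

Power ≈ 0.606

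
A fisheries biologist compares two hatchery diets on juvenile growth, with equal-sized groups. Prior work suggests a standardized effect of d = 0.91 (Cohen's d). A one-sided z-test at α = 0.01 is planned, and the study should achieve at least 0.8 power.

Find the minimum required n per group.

Set Φ(δ − 2.326) = 0.8; then δ − 2.326 = Φ⁻¹(0.8) = 0.842, giving δ = 3.168.
δ = d·√(n/2) ⇒ n = 2(δ/d)² = 2 × (3.168 / 0.91)² = 24.24.
Round up to the next whole unit.

n = 25 per group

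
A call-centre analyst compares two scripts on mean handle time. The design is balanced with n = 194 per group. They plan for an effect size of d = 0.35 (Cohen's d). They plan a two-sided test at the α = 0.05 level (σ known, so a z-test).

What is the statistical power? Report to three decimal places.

Noncentrality parameter: δ = d·√(n/2) = 0.35 × √(194/2) = 3.4471
Two-sided α = 0.05 → critical value z_{0.025} = 1.960.
Power = Φ(δ − 1.960) + Φ(−δ − 1.960) = Φ(1.487) + Φ(-5.407) = 0.9315 + 0.0000 = 0.9315.

Power ≈ 0.932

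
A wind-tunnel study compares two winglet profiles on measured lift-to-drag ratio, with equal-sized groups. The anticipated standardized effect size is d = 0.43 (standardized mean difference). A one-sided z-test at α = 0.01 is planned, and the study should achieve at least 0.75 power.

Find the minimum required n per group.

n = 98 per group

Set Φ(δ − 2.326) = 0.75; then δ − 2.326 = Φ⁻¹(0.75) = 0.674, giving δ = 3.001.
δ = d·√(n/2) ⇒ n = 2(δ/d)² = 2 × (3.001 / 0.43)² = 97.40.
Rounding up, n = 98 per group.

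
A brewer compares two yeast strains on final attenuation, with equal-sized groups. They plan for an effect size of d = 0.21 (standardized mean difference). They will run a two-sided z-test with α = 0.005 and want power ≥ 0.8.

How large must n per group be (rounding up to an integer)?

Set Φ(δ − 2.807) = 0.8; then δ − 2.807 = Φ⁻¹(0.8) = 0.842, giving δ = 3.649.
(Ignoring the negligible lower-tail rejection probability gives the usual closed-form inversion.)
δ = d·√(n/2) ⇒ n = 2(δ/d)² = 2 × (3.649 / 0.21)² = 603.75.
Round up to the next whole unit.

n = 604 per group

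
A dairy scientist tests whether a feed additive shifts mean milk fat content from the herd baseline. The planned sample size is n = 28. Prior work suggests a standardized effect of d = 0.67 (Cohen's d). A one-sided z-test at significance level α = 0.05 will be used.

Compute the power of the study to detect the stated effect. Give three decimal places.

Power ≈ 0.971

Noncentrality parameter: δ = d·√n = 0.67 × √28 = 3.5453
One-sided α = 0.05 → critical value z_{0.05} = 1.645.
Power = Φ(δ − 1.645) = Φ(1.900) = 0.9713.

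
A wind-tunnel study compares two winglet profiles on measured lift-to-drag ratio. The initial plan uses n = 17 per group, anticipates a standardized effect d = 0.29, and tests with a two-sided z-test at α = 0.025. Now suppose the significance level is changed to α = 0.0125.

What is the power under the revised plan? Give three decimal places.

Power ≈ 0.050

δ = d·√(n/2) = 0.29 × √(17/2) = 0.8455 (unchanged). New critical value: z_{0.0063} = 2.498.
Revised power = Φ(δ − 2.498) + Φ(−δ − 2.498) = Φ(-1.652) + Φ(-3.343) = 0.0492 + 0.0004 = 0.0497.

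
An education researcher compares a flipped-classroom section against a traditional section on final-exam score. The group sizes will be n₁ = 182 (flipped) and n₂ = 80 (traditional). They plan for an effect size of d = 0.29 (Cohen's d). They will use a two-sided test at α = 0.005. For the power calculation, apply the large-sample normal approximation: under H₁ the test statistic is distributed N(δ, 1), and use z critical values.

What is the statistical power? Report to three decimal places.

Power ≈ 0.259

Noncentrality parameter: λ = d / √(1/n₁ + 1/n₂) = 0.29 / √(1/182 + 1/80) = 2.1619
Two-sided α = 0.005 → critical value z_{0.0025} = 2.807.
Power = Φ(λ − 2.807) + Φ(−λ − 2.807) = Φ(-0.645) + Φ(-4.969) = 0.2594 + 0.0000 = 0.2594.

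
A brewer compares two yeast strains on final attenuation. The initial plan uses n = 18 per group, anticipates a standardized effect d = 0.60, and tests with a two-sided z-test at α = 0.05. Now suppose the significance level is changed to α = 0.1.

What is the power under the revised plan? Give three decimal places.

Power ≈ 0.562

δ = d·√(n/2) = 0.60 × √(18/2) = 1.8000 (unchanged). New critical value: z_{0.05} = 1.645.
Revised power = Φ(δ − 1.645) + Φ(−δ − 1.645) = Φ(0.155) + Φ(-3.445) = 0.5616 + 0.0003 = 0.5619.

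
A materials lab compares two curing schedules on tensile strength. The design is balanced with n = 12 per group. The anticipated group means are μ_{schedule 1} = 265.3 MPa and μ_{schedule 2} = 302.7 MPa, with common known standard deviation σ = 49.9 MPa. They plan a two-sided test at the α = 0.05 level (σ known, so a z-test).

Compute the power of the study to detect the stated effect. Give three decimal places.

Standardized effect: d = |μ_{schedule 1} − μ_{schedule 2}| / σ = |265.3 − 302.7| / 49.9 = 0.7495
Noncentrality parameter: δ = d·√(n/2) = 0.7495 × √(12/2) = 1.8359
Critical value for a two-sided test at α = 0.05: z_{α/2} = 1.960.
Power = Φ(δ − 1.960) + Φ(−δ − 1.960) = Φ(-0.124) + Φ(-3.796) = 0.4506 + 0.0001 = 0.4507.

Power ≈ 0.451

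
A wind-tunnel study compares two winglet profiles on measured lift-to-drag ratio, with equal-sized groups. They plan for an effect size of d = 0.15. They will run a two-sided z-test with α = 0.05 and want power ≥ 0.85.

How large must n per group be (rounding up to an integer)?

n = 799 per group

Set Φ(δ − 1.960) = 0.85; then δ − 1.960 = Φ⁻¹(0.85) = 1.036, giving δ = 2.996.
(For δ > 0 the lower-tail rejection region contributes negligibly to power, so the one-term inversion is standard.)
δ = d·√(n/2) ⇒ n = 2(δ/d)² = 2 × (2.996 / 0.15)² = 798.08.
Rounding up, n = 799 per group.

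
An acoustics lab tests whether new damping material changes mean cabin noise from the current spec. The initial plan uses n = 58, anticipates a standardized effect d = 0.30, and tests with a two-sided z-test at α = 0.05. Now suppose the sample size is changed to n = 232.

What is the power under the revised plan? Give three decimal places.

With n = 232: δ = d·√n = 0.30 × √232 = 4.5695. Critical value z_{0.025} = 1.960.
Revised power = Φ(δ − 1.960) + Φ(−δ − 1.960) = Φ(2.609) + Φ(-6.529) = 0.9955 + 0.0000 = 0.9955.

Power ≈ 0.995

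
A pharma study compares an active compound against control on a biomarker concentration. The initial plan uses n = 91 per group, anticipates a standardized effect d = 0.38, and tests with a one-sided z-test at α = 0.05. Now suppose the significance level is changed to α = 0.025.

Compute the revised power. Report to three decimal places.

Power ≈ 0.727

δ = d·√(n/2) = 0.38 × √(91/2) = 2.5632 (unchanged). New critical value: z_{0.025} = 1.960.
Revised power = Φ(δ − 1.960) = Φ(0.603) = 0.7268.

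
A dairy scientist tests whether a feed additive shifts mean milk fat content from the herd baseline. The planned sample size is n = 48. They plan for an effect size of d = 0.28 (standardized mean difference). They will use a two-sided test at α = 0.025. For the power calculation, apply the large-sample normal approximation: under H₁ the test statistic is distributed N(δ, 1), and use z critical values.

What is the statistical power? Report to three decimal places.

Power ≈ 0.382

Noncentrality parameter: δ = d·√n = 0.28 × √48 = 1.9399
Critical value for a two-sided test at α = 0.025: z_{α/2} = 2.241.
Power = Φ(δ − 2.241) + Φ(−δ − 2.241) = Φ(-0.302) + Φ(-4.181) = 0.3815 + 0.0000 = 0.3815.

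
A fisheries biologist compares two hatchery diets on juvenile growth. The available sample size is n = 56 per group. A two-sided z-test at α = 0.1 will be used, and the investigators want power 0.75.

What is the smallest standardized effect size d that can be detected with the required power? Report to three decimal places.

d ≈ 0.438

Required noncentrality: δ = z_{0.05} + z_{0.25} = 1.645 + 0.674 = 2.319.
(Lower-tail contribution to power is negligible for δ > 0.)
δ = d·√(n/2) ⇒ d = δ/√(n/2) = 2.319/√(56/2) = 0.4383.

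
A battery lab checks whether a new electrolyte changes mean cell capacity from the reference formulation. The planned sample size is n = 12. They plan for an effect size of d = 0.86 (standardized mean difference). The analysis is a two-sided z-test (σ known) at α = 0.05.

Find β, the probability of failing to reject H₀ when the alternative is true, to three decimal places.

β ≈ 0.154

Noncentrality parameter: δ = d·√n = 0.86 × √12 = 2.9791
Two-sided α = 0.05 → critical value z_{0.025} = 1.960.
Power = Φ(δ − 1.960) + Φ(−δ − 1.960) = Φ(1.019) + Φ(-4.939) = 0.8459 + 0.0000 = 0.8459.
Type II error: β = 1 − power = 1 − 0.8459 = 0.1541.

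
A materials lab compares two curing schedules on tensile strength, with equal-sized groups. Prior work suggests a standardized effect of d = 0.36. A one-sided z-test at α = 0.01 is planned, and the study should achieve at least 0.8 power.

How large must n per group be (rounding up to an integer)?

n = 155 per group

Set Φ(δ − 2.326) = 0.8; then δ − 2.326 = Φ⁻¹(0.8) = 0.842, giving δ = 3.168.
δ = d·√(n/2) ⇒ n = 2(δ/d)² = 2 × (3.168 / 0.36)² = 154.88.
Rounding up, n = 155 per group.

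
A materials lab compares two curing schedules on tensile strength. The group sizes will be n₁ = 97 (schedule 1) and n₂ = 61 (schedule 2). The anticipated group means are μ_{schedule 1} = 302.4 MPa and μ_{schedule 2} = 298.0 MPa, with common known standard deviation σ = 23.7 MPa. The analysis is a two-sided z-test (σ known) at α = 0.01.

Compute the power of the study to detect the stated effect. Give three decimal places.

Power ≈ 0.075

Standardized effect: d = |μ_{schedule 1} − μ_{schedule 2}| / σ = |302.4 − 298.0| / 23.7 = 0.1857
Noncentrality parameter: δ = d / √(1/n₁ + 1/n₂) = 0.1857 / √(1/97 + 1/61) = 1.1361
Critical value for a two-sided test at α = 0.01: z_{α/2} = 2.576.
Power = Φ(δ − 2.576) + Φ(−δ − 2.576) = Φ(-1.440) + Φ(-3.712) = 0.0750 + 0.0001 = 0.0751.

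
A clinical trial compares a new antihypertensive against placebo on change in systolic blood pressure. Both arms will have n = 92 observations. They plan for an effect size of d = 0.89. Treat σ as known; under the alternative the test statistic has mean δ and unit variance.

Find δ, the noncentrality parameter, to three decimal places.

δ ≈ 6.036

The noncentrality parameter scales effect size by the design's sample-size factor: δ = d·√(n/2) = 0.89 × √(92/2) = 6.0363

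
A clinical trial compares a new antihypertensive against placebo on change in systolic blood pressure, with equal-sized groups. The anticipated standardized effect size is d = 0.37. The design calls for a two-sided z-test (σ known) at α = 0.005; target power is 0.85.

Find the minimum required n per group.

Set Φ(δ − 2.807) = 0.85; then δ − 2.807 = Φ⁻¹(0.85) = 1.036, giving δ = 3.843.
(For δ > 0 the lower-tail rejection region contributes negligibly to power, so the one-term inversion is standard.)
δ = d·√(n/2) ⇒ n = 2(δ/d)² = 2 × (3.843 / 0.37)² = 215.81.
Rounding up, n = 216 per group.

n = 216 per group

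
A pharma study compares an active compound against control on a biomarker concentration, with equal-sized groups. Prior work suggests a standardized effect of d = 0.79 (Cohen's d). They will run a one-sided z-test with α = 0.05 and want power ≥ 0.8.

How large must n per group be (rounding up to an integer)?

n = 20 per group

For power 0.8 need Φ(δ − z_{0.05}) = 0.8, so δ = z_{0.05} + z_{0.20} = 1.645 + 0.842 = 2.486.
δ = d·√(n/2) ⇒ n = 2(δ/d)² = 2 × (2.486 / 0.79)² = 19.81.
Round up to the next whole unit.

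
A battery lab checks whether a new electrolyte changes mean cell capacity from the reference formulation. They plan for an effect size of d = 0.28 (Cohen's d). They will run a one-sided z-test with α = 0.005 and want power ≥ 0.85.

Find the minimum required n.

n = 167

Set Φ(δ − 2.576) = 0.85; then δ − 2.576 = Φ⁻¹(0.85) = 1.036, giving δ = 3.612.
δ = d·√n ⇒ n = (δ/d)² = (3.612 / 0.28)² = 166.43.
Rounding up, n = 167.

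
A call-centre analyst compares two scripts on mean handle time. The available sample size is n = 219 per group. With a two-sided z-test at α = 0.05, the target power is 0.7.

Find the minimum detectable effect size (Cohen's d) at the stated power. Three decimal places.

Required noncentrality: δ = z_{0.025} + z_{0.30} = 1.960 + 0.524 = 2.484.
(Lower-tail contribution to power is negligible for δ > 0.)
δ = d·√(n/2) ⇒ d = δ/√(n/2) = 2.484/√(219/2) = 0.2374.

d ≈ 0.237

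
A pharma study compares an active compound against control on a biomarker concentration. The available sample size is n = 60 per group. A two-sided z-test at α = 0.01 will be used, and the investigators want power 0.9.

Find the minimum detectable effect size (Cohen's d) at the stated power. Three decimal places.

d ≈ 0.704

Required noncentrality: δ = z_{0.005} + z_{0.10} = 2.576 + 1.282 = 3.857.
(The second rejection-region term Φ(−δ − z_{α/2}) is negligible and dropped.)
δ = d·√(n/2) ⇒ d = δ/√(n/2) = 3.857/√(60/2) = 0.7043.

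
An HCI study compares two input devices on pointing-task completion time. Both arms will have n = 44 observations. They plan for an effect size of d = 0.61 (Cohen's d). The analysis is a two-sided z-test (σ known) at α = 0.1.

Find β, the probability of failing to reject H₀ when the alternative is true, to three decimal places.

β ≈ 0.112

Noncentrality parameter: δ = d·√(n/2) = 0.61 × √(44/2) = 2.8612
Critical value for a two-sided test at α = 0.1: z_{α/2} = 1.645.
Power = Φ(δ − 1.645) + Φ(−δ − 1.645) = Φ(1.216) + Φ(-4.506) = 0.8881 + 0.0000 = 0.8881.
Type II error: β = 1 − power = 1 − 0.8881 = 0.1119.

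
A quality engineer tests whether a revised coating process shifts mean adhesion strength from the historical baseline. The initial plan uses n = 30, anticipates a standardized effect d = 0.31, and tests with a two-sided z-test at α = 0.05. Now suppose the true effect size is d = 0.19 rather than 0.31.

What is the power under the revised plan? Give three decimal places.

With d = 0.19: δ = d·√n = 0.19 × √30 = 1.0407. Critical value z_{0.025} = 1.960.
Revised power = Φ(δ − 1.960) + Φ(−δ − 1.960) = Φ(-0.919) + Φ(-3.001) = 0.1790 + 0.0013 = 0.1803.

Power ≈ 0.180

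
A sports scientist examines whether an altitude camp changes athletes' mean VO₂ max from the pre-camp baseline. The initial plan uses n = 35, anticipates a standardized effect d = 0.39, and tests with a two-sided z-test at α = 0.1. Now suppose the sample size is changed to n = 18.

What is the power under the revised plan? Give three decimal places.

With n = 18: δ = d·√n = 0.39 × √18 = 1.6546. Critical value z_{0.05} = 1.645.
Revised power = Φ(δ − 1.645) + Φ(−δ − 1.645) = Φ(0.010) + Φ(-3.299) = 0.5039 + 0.0005 = 0.5044.

Power ≈ 0.504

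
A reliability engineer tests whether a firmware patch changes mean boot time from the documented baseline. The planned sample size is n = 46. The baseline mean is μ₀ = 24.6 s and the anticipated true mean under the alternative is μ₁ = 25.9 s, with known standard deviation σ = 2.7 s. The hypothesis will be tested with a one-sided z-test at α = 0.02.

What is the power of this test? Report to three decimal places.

Power ≈ 0.887

Standardized effect: d = |μ₁ − μ₀| / σ = |25.9 − 24.6| / 2.7 = 0.4815
Noncentrality parameter: δ = d·√n = 0.4815 × √46 = 3.2656
One-sided α = 0.02 → critical value z_{0.02} = 2.054.
Power = Φ(δ − 2.054) = Φ(1.212) = 0.8872.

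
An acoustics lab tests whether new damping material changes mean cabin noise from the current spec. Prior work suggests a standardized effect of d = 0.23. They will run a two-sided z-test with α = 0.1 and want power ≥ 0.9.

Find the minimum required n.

For power 0.9 need Φ(δ − z_{0.05}) = 0.9, so δ = z_{0.05} + z_{0.10} = 1.645 + 1.282 = 2.926.
(For δ > 0 the lower-tail rejection region contributes negligibly to power, so the one-term inversion is standard.)
δ = d·√n ⇒ n = (δ/d)² = (2.926 / 0.23)² = 161.89.
Rounding up, n = 162.

n = 162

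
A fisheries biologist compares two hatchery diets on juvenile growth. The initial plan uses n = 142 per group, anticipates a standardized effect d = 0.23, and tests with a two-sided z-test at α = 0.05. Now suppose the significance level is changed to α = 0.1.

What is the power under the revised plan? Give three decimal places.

δ = d·√(n/2) = 0.23 × √(142/2) = 1.9380 (unchanged). New critical value: z_{0.05} = 1.645.
Revised power = Φ(δ − 1.645) + Φ(−δ − 1.645) = Φ(0.293) + Φ(-3.583) = 0.6153 + 0.0002 = 0.6155.

Power ≈ 0.615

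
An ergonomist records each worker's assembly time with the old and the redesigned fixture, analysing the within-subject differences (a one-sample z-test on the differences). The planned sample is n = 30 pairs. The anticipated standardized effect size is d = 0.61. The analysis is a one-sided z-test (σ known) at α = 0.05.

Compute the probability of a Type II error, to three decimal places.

Noncentrality parameter: δ = d·√n = 0.61 × √30 = 3.3411
Critical value for a one-sided test at α = 0.05: z_α = 1.645.
Power = Φ(δ − 1.645) = Φ(1.696) = 0.9551.
Type II error: β = 1 − power = 1 − 0.9551 = 0.0449.

β ≈ 0.045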